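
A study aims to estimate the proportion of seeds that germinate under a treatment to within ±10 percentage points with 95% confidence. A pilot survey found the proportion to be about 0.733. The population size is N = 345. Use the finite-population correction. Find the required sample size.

For a proportion with margin E = 0.1 at 95% confidence, z = 1.960.
n = p̂(1−p̂)(z/E)² = 0.733 × 0.267 × (1.960/0.1)² = 75.18 — call this n₀.
Finite-population correction with N = 345: n = n₀ / (1 + (n₀−1)/N) = 75.18 / 1.215 = 61.88
Round up: n = 62.

n = 62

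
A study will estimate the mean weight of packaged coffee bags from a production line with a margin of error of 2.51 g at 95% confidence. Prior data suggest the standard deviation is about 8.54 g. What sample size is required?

For a mean, the margin of error is E = z·σ/√n, so n = (zσ/E)².
At 95% confidence, z = 1.960.
n = (1.960 × 8.54 / 2.51)² = 44.47
Round up: n = 45.

45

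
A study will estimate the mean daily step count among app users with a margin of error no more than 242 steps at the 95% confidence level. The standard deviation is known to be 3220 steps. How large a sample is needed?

n = 681

For a mean, the margin of error is E = z·σ/√n, so n = (zσ/E)².
At 95% confidence, z = 1.960.
n = (1.960 × 3220 / 242)² = 680.13
Round up: n = 681.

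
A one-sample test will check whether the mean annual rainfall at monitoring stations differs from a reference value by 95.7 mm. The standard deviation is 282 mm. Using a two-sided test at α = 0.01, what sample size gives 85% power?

114

For a one-sample z-test, n = ((z_{α/2} + z_β)·σ/δ)².
z_{α/2} = 2.576 (two-sided α = 0.01); z_β = 1.036 (power 85% → β = 0.15).
n = (3.612 × 282 / 95.7)² = 113.28
Round up: n = 114.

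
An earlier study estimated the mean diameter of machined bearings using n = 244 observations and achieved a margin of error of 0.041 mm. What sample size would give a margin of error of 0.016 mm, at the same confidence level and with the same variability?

Margin of error scales as 1/√n, so n₂ = n₁·(E₁/E₂)².
n₂ = 244 × (0.041/0.016)² = 244 × 6.566 = 1602.10
Round up: n₂ = 1603.

1603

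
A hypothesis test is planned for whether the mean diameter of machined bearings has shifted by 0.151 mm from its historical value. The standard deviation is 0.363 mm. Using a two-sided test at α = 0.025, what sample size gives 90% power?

n = 72

For a one-sample z-test, n = ((z_{α/2} + z_β)·σ/δ)².
z_{α/2} = 2.241 (two-sided α = 0.025); z_β = 1.282 (power 90% → β = 0.1).
n = (3.523 × 0.363 / 0.151)² = 71.73
Round up: n = 72.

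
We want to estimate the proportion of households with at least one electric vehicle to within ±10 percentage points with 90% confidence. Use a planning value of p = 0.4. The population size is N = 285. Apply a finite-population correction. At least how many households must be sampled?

n = 54

For a proportion with margin E = 0.1 at 90% confidence, z = 1.645.
n = p̂(1−p̂)(z/E)² = 0.4 × 0.6 × (1.645/0.1)² = 64.94 — call this n₀.
Finite-population correction with N = 285: n = n₀ / (1 + (n₀−1)/N) = 64.94 / 1.224 = 53.06
Round up: n = 54.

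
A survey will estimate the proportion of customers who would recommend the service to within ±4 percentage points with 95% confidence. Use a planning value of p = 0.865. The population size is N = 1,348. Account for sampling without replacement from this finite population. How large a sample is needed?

For a proportion with margin E = 0.04 at 95% confidence, z = 1.960.
n = p̂(1−p̂)(z/E)² = 0.865 × 0.135 × (1.960/0.04)² = 280.38 — call this n₀.
Finite-population correction with N = 1,348: n = n₀ / (1 + (n₀−1)/N) = 280.38 / 1.207 = 232.29
Round up: n = 233.

233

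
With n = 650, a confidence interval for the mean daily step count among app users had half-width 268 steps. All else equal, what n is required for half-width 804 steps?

Margin of error scales as 1/√n, so n₂ = n₁·(E₁/E₂)².
n₂ = 650 × (268/804)² = 650 × 0.1111 = 72.22
Round up: n₂ = 73.

n = 73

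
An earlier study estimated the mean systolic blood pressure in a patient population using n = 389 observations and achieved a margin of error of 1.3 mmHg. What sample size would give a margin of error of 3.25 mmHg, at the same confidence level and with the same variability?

Margin of error scales as 1/√n, so n₂ = n₁·(E₁/E₂)².
n₂ = 389 × (1.3/3.25)² = 389 × 0.16 = 62.24
Round up: n₂ = 63.

63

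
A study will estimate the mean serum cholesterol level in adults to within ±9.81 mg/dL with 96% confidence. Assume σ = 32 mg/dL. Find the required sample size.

For a mean, the margin of error is E = z·σ/√n, so n = (zσ/E)².
At 96% confidence, z = 2.054.
n = (2.054 × 32 / 9.81)² = 44.89
Round up: n = 45.

45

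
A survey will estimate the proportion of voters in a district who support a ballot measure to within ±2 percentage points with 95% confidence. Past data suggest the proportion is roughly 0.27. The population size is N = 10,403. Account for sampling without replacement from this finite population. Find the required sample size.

For a proportion with margin E = 0.02 at 95% confidence, z = 1.960.
n = p̂(1−p̂)(z/E)² = 0.27 × 0.73 × (1.960/0.02)² = 1892.95 — call this n₀.
Finite-population correction with N = 10,403: n = n₀ / (1 + (n₀−1)/N) = 1892.95 / 1.182 = 1601.48
Round up: n = 1602.

1602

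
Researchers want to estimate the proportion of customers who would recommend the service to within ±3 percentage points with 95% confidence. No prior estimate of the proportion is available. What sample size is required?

For a proportion with margin E = 0.03 at 95% confidence, z = 1.960.
With no prior estimate, use p = 0.5, which maximizes p(1−p) at 0.25.
n = 0.25 × (z/E)² = 0.25 × (1.960/0.03)² = 1067.11
Round up: n = 1068.

1068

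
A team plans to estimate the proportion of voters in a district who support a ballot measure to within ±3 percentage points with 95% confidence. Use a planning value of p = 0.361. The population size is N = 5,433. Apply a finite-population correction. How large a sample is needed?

834

For a proportion with margin E = 0.03 at 95% confidence, z = 1.960.
n = p̂(1−p̂)(z/E)² = 0.361 × 0.639 × (1.960/0.03)² = 984.64 — call this n₀.
Finite-population correction with N = 5,433: n = n₀ / (1 + (n₀−1)/N) = 984.64 / 1.181 = 833.73
Round up: n = 834.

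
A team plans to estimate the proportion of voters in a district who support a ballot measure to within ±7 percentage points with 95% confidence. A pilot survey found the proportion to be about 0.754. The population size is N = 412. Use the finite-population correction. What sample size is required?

For a proportion with margin E = 0.07 at 95% confidence, z = 1.960.
n = p̂(1−p̂)(z/E)² = 0.754 × 0.246 × (1.960/0.07)² = 145.42 — call this n₀.
Finite-population correction with N = 412: n = n₀ / (1 + (n₀−1)/N) = 145.42 / 1.351 = 107.64
Round up: n = 108.

108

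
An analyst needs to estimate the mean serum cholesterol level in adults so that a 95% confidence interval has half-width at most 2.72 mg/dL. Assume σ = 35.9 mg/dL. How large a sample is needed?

n = 670

For a mean, the margin of error is E = z·σ/√n, so n = (zσ/E)².
At 95% confidence, z = 1.960.
n = (1.960 × 35.9 / 2.72)² = 669.21
Round up: n = 670.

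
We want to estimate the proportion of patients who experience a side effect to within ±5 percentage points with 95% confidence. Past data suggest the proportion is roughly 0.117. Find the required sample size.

For a proportion with margin E = 0.05 at 95% confidence, z = 1.960.
n = p̂(1−p̂)(z/E)² = 0.117 × 0.883 × (1.960/0.05)² = 158.75
Round up: n = 159.

n = 159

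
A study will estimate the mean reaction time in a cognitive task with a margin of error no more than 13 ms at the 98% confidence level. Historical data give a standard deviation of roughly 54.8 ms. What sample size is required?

97

For a mean, the margin of error is E = z·σ/√n, so n = (zσ/E)².
At 98% confidence, z = 2.326.
n = (2.326 × 54.8 / 13)² = 96.14
Round up: n = 97.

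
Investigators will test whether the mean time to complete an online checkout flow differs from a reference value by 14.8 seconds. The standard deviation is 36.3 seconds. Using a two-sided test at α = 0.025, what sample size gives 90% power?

For a one-sample z-test, n = ((z_{α/2} + z_β)·σ/δ)².
z_{α/2} = 2.241 (two-sided α = 0.025); z_β = 1.282 (power 90% → β = 0.1).
n = (3.523 × 36.3 / 14.8)² = 74.66
Round up: n = 75.

n = 75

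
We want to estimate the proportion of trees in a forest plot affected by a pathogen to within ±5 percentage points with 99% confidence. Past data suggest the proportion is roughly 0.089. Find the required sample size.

n = 216

For a proportion with margin E = 0.05 at 99% confidence, z = 2.576.
n = p̂(1−p̂)(z/E)² = 0.089 × 0.911 × (2.576/0.05)² = 215.21
Round up: n = 216.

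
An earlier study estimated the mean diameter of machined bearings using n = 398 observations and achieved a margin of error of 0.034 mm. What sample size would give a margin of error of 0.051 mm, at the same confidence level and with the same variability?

177

Margin of error scales as 1/√n, so n₂ = n₁·(E₁/E₂)².
n₂ = 398 × (0.034/0.051)² = 398 × 0.4444 = 176.87
Round up: n₂ = 177.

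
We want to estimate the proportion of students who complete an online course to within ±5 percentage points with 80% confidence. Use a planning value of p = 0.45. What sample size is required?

For a proportion with margin E = 0.05 at 80% confidence, z = 1.282.
n = p̂(1−p̂)(z/E)² = 0.45 × 0.55 × (1.282/0.05)² = 162.71
Round up: n = 163.

163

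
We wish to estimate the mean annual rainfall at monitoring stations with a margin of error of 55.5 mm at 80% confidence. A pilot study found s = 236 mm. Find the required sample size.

30

For a mean, the margin of error is E = z·σ/√n, so n = (zσ/E)².
At 80% confidence, z = 1.282.
n = (1.282 × 236 / 55.5)² = 29.72
Round up: n = 30.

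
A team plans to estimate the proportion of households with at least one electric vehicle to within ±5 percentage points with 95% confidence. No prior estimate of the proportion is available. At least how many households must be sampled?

For a proportion with margin E = 0.05 at 95% confidence, z = 1.960.
With no prior estimate, use p = 0.5, which maximizes p(1−p) at 0.25.
n = 0.25 × (z/E)² = 0.25 × (1.960/0.05)² = 384.16
Round up: n = 385.

385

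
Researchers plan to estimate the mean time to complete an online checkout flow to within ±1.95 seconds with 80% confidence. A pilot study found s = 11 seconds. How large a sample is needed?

For a mean, the margin of error is E = z·σ/√n, so n = (zσ/E)².
At 80% confidence, z = 1.282.
n = (1.282 × 11 / 1.95)² = 52.30
Round up: n = 53.

53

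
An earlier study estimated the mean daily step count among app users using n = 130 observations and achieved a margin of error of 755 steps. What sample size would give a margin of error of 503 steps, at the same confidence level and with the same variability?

Margin of error scales as 1/√n, so n₂ = n₁·(E₁/E₂)².
n₂ = 130 × (755/503)² = 130 × 2.253 = 292.89
Round up: n₂ = 293.

293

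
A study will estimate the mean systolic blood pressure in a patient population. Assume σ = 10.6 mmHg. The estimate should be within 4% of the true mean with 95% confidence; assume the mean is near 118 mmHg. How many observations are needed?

For a mean, the margin of error is E = z·σ/√n, so n = (zσ/E)².
At 95% confidence, z = 1.960.
E = 4% of 118 = 4.72 mmHg.
n = (1.960 × 10.6 / 4.72)² = 19.37
Round up: n = 20.

20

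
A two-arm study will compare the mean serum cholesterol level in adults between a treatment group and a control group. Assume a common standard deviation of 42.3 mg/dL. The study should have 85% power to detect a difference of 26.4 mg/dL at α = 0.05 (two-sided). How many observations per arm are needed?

For two equal groups, n per group = 2·((z_{α/2} + z_β)·σ/δ)².
z_{α/2} = 1.960; z_β = 1.036 (power 85%).
n = 2 × (2.996 × 42.3 / 26.4)² = 2 × 23.04 = 46.08
Round up: n = 47 per group.

47 per group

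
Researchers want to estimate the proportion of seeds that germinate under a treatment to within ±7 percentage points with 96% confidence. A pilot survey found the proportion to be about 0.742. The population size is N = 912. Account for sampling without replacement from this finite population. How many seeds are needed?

n = 140

For a proportion with margin E = 0.07 at 96% confidence, z = 2.054.
n = p̂(1−p̂)(z/E)² = 0.742 × 0.258 × (2.054/0.07)² = 164.83 — call this n₀.
Finite-population correction with N = 912: n = n₀ / (1 + (n₀−1)/N) = 164.83 / 1.18 = 139.69
Round up: n = 140.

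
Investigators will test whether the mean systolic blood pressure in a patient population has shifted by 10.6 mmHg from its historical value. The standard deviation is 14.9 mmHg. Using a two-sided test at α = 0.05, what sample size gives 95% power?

26

For a one-sample z-test, n = ((z_{α/2} + z_β)·σ/δ)².
z_{α/2} = 1.960 (two-sided α = 0.05); z_β = 1.645 (power 95% → β = 0.05).
n = (3.605 × 14.9 / 10.6)² = 25.68
Round up: n = 26.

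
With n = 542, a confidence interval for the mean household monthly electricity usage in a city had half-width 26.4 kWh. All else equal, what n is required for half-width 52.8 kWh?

Margin of error scales as 1/√n, so n₂ = n₁·(E₁/E₂)².
n₂ = 542 × (26.4/52.8)² = 542 × 0.25 = 135.50
Round up: n₂ = 136.

136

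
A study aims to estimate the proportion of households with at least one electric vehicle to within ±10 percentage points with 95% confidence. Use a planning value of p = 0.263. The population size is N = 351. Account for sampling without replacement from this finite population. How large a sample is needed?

62

For a proportion with margin E = 0.1 at 95% confidence, z = 1.960.
n = p̂(1−p̂)(z/E)² = 0.263 × 0.737 × (1.960/0.1)² = 74.46 — call this n₀.
Finite-population correction with N = 351: n = n₀ / (1 + (n₀−1)/N) = 74.46 / 1.209 = 61.59
Round up: n = 62.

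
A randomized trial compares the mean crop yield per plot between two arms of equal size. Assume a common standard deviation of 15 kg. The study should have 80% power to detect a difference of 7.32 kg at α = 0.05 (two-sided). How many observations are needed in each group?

For two equal groups, n per group = 2·((z_{α/2} + z_β)·σ/δ)².
z_{α/2} = 1.960; z_β = 0.842 (power 80%).
n = 2 × (2.802 × 15 / 7.32)² = 2 × 32.97 = 65.94
Round up: n = 66 per group.

66 per group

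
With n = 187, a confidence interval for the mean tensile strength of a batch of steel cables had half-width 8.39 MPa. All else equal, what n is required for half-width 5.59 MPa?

Margin of error scales as 1/√n, so n₂ = n₁·(E₁/E₂)².
n₂ = 187 × (8.39/5.59)² = 187 × 2.253 = 421.31
Round up: n₂ = 422.

422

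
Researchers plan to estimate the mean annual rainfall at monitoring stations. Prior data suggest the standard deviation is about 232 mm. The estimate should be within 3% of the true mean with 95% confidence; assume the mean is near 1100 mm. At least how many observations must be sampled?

For a mean, the margin of error is E = z·σ/√n, so n = (zσ/E)².
At 95% confidence, z = 1.960.
E = 3% of 1100 = 33 mm.
n = (1.960 × 232 / 33)² = 189.87
Round up: n = 190.

n = 190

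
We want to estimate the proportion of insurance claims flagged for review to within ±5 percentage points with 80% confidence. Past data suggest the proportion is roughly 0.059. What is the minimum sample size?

For a proportion with margin E = 0.05 at 80% confidence, z = 1.282.
n = p̂(1−p̂)(z/E)² = 0.059 × 0.941 × (1.282/0.05)² = 36.50
Round up: n = 37.

37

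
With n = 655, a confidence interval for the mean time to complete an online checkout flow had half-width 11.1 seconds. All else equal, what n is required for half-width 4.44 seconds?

n = 4094

Margin of error scales as 1/√n, so n₂ = n₁·(E₁/E₂)².
n₂ = 655 × (11.1/4.44)² = 655 × 6.25 = 4093.75
Round up: n₂ = 4094.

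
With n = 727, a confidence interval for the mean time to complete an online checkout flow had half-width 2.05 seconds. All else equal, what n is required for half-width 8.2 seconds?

46

Margin of error scales as 1/√n, so n₂ = n₁·(E₁/E₂)².
n₂ = 727 × (2.05/8.2)² = 727 × 0.0625 = 45.44
Round up: n₂ = 46.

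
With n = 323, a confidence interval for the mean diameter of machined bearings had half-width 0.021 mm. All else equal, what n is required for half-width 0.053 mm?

Margin of error scales as 1/√n, so n₂ = n₁·(E₁/E₂)².
n₂ = 323 × (0.021/0.053)² = 323 × 0.157 = 50.71
Round up: n₂ = 51.

n = 51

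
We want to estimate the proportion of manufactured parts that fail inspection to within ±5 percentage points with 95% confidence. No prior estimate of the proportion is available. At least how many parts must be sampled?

For a proportion with margin E = 0.05 at 95% confidence, z = 1.960.
With no prior estimate, use p = 0.5, which maximizes p(1−p) at 0.25.
n = 0.25 × (z/E)² = 0.25 × (1.960/0.05)² = 384.16
Round up: n = 385.

n = 385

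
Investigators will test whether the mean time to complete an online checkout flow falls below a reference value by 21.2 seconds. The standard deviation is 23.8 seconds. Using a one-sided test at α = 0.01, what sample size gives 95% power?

For a one-sample z-test, n = ((z_α + z_β)·σ/δ)².
z_α = 2.326 (one-sided α = 0.01); z_β = 1.645 (power 95% → β = 0.05).
n = (3.971 × 23.8 / 21.2)² = 19.87
Round up: n = 20.

n = 20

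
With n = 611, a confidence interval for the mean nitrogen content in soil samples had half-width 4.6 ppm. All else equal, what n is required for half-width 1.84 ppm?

3819

Margin of error scales as 1/√n, so n₂ = n₁·(E₁/E₂)².
n₂ = 611 × (4.6/1.84)² = 611 × 6.25 = 3818.75
Round up: n₂ = 3819.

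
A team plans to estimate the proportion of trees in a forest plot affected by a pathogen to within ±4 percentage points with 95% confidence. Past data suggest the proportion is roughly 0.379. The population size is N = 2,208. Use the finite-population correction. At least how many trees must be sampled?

451

For a proportion with margin E = 0.04 at 95% confidence, z = 1.960.
n = p̂(1−p̂)(z/E)² = 0.379 × 0.621 × (1.960/0.04)² = 565.10 — call this n₀.
Finite-population correction with N = 2,208: n = n₀ / (1 + (n₀−1)/N) = 565.10 / 1.255 = 450.28
Round up: n = 451.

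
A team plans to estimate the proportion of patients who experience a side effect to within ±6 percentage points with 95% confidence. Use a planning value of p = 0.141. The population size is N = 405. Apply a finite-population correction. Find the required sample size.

For a proportion with margin E = 0.06 at 95% confidence, z = 1.960.
n = p̂(1−p̂)(z/E)² = 0.141 × 0.859 × (1.960/0.06)² = 129.25 — call this n₀.
Finite-population correction with N = 405: n = n₀ / (1 + (n₀−1)/N) = 129.25 / 1.317 = 98.14
Round up: n = 99.

99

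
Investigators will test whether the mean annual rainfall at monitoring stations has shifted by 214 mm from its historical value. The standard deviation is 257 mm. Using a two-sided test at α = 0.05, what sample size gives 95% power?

For a one-sample z-test, n = ((z_{α/2} + z_β)·σ/δ)².
z_{α/2} = 1.960 (two-sided α = 0.05); z_β = 1.645 (power 95% → β = 0.05).
n = (3.605 × 257 / 214)² = 18.74
Round up: n = 19.

19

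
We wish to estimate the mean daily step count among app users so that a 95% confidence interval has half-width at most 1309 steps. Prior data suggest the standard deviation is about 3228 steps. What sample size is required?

For a mean, the margin of error is E = z·σ/√n, so n = (zσ/E)².
At 95% confidence, z = 1.960.
n = (1.960 × 3228 / 1309)² = 23.36
Round up: n = 24.

n = 24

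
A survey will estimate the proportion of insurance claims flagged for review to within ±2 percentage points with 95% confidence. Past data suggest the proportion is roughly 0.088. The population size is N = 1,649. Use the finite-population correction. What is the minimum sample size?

For a proportion with margin E = 0.02 at 95% confidence, z = 1.960.
n = p̂(1−p̂)(z/E)² = 0.088 × 0.912 × (1.960/0.02)² = 770.78 — call this n₀.
Finite-population correction with N = 1,649: n = n₀ / (1 + (n₀−1)/N) = 770.78 / 1.467 = 525.41
Round up: n = 526.

526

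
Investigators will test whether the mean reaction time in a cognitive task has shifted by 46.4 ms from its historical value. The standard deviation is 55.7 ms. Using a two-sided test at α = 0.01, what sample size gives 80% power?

For a one-sample z-test, n = ((z_{α/2} + z_β)·σ/δ)².
z_{α/2} = 2.576 (two-sided α = 0.01); z_β = 0.842 (power 80% → β = 0.2).
n = (3.418 × 55.7 / 46.4)² = 16.84
Round up: n = 17.

n = 17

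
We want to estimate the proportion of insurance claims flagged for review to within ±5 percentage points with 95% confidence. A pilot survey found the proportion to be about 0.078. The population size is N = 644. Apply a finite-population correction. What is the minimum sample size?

95

For a proportion with margin E = 0.05 at 95% confidence, z = 1.960.
n = p̂(1−p̂)(z/E)² = 0.078 × 0.922 × (1.960/0.05)² = 110.51 — call this n₀.
Finite-population correction with N = 644: n = n₀ / (1 + (n₀−1)/N) = 110.51 / 1.17 = 94.45
Round up: n = 95.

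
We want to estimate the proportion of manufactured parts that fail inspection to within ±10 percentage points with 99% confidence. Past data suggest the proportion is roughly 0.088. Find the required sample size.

54

For a proportion with margin E = 0.1 at 99% confidence, z = 2.576.
n = p̂(1−p̂)(z/E)² = 0.088 × 0.912 × (2.576/0.1)² = 53.26
Round up: n = 54.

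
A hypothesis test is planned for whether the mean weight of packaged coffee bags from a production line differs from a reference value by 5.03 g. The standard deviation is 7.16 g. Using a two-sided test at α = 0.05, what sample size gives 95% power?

For a one-sample z-test, n = ((z_{α/2} + z_β)·σ/δ)².
z_{α/2} = 1.960 (two-sided α = 0.05); z_β = 1.645 (power 95% → β = 0.05).
n = (3.605 × 7.16 / 5.03)² = 26.33
Round up: n = 27.

27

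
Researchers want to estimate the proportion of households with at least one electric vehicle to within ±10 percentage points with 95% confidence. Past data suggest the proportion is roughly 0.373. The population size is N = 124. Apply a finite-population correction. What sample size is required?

For a proportion with margin E = 0.1 at 95% confidence, z = 1.960.
n = p̂(1−p̂)(z/E)² = 0.373 × 0.627 × (1.960/0.1)² = 89.84 — call this n₀.
Finite-population correction with N = 124: n = n₀ / (1 + (n₀−1)/N) = 89.84 / 1.716 = 52.35
Round up: n = 53.

53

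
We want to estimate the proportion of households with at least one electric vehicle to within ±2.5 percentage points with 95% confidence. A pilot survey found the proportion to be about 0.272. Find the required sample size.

For a proportion with margin E = 0.025 at 95% confidence, z = 1.960.
n = p̂(1−p̂)(z/E)² = 0.272 × 0.728 × (1.960/0.025)² = 1217.12
Round up: n = 1218.

n = 1218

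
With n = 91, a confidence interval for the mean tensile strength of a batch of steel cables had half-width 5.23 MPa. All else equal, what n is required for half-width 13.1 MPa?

15

Margin of error scales as 1/√n, so n₂ = n₁·(E₁/E₂)².
n₂ = 91 × (5.23/13.1)² = 91 × 0.1594 = 14.51
Round up: n₂ = 15.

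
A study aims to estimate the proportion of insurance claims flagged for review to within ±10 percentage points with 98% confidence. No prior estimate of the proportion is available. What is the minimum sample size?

136

For a proportion with margin E = 0.1 at 98% confidence, z = 2.326.
With no prior estimate, use p = 0.5, which maximizes p(1−p) at 0.25.
n = 0.25 × (z/E)² = 0.25 × (2.326/0.1)² = 135.26
Round up: n = 136.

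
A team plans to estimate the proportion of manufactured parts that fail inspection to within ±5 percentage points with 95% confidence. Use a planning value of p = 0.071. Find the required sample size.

For a proportion with margin E = 0.05 at 95% confidence, z = 1.960.
n = p̂(1−p̂)(z/E)² = 0.071 × 0.929 × (1.960/0.05)² = 101.36
Round up: n = 102.

n = 102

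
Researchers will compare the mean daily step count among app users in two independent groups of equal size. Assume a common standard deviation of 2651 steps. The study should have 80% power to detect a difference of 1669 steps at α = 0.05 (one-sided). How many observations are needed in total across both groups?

For two equal groups, n per group = 2·((z_α + z_β)·σ/δ)².
z_α = 1.645; z_β = 0.842 (power 80%).
n = 2 × (2.487 × 2651 / 1669)² = 2 × 15.60 = 31.20
Round up: n = 32 per group.
Total across both groups: 2 × 32 = 64.

64 total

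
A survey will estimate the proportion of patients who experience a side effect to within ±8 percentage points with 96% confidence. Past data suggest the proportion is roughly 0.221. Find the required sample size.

114

For a proportion with margin E = 0.08 at 96% confidence, z = 2.054.
n = p̂(1−p̂)(z/E)² = 0.221 × 0.779 × (2.054/0.08)² = 113.49
Round up: n = 114.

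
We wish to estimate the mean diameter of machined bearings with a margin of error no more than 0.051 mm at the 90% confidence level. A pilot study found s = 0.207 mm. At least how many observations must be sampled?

For a mean, the margin of error is E = z·σ/√n, so n = (zσ/E)².
At 90% confidence, z = 1.645.
n = (1.645 × 0.207 / 0.051)² = 44.58
Round up: n = 45.

45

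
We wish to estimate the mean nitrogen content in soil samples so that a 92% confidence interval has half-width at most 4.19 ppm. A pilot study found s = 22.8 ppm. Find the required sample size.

n = 91

For a mean, the margin of error is E = z·σ/√n, so n = (zσ/E)².
At 92% confidence, z = 1.751.
n = (1.751 × 22.8 / 4.19)² = 90.78
Round up: n = 91.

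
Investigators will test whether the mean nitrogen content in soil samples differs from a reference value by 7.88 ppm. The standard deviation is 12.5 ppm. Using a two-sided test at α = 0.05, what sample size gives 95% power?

For a one-sample z-test, n = ((z_{α/2} + z_β)·σ/δ)².
z_{α/2} = 1.960 (two-sided α = 0.05); z_β = 1.645 (power 95% → β = 0.05).
n = (3.605 × 12.5 / 7.88)² = 32.70
Round up: n = 33.

33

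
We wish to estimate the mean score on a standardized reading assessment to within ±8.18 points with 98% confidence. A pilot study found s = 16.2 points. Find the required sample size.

22

For a mean, the margin of error is E = z·σ/√n, so n = (zσ/E)².
At 98% confidence, z = 2.326.
n = (2.326 × 16.2 / 8.18)² = 21.22
Round up: n = 22.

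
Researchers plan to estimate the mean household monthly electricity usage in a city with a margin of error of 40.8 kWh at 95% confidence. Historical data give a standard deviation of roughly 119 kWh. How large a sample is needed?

33

For a mean, the margin of error is E = z·σ/√n, so n = (zσ/E)².
At 95% confidence, z = 1.960.
n = (1.960 × 119 / 40.8)² = 32.68
Round up: n = 33.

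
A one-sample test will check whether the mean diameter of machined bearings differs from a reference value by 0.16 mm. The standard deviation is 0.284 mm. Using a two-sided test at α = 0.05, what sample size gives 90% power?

n = 34

For a one-sample z-test, n = ((z_{α/2} + z_β)·σ/δ)².
z_{α/2} = 1.960 (two-sided α = 0.05); z_β = 1.282 (power 90% → β = 0.1).
n = (3.242 × 0.284 / 0.16)² = 33.11
Round up: n = 34.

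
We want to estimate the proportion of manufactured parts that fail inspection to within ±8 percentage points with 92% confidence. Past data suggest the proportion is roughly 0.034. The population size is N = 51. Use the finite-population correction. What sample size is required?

n = 13

For a proportion with margin E = 0.08 at 92% confidence, z = 1.751.
n = p̂(1−p̂)(z/E)² = 0.034 × 0.966 × (1.751/0.08)² = 15.73 — call this n₀.
Finite-population correction with N = 51: n = n₀ / (1 + (n₀−1)/N) = 15.73 / 1.289 = 12.20
Round up: n = 13.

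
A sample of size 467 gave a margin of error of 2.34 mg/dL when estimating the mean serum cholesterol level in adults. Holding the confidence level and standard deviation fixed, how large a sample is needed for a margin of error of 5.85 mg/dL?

75

Margin of error scales as 1/√n, so n₂ = n₁·(E₁/E₂)².
n₂ = 467 × (2.34/5.85)² = 467 × 0.16 = 74.72
Round up: n₂ = 75.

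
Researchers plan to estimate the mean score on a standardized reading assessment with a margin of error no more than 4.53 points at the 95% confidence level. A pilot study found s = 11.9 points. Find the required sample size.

For a mean, the margin of error is E = z·σ/√n, so n = (zσ/E)².
At 95% confidence, z = 1.960.
n = (1.960 × 11.9 / 4.53)² = 26.51
Round up: n = 27.

27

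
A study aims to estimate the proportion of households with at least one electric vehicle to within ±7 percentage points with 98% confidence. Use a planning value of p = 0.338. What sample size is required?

For a proportion with margin E = 0.07 at 98% confidence, z = 2.326.
n = p̂(1−p̂)(z/E)² = 0.338 × 0.662 × (2.326/0.07)² = 247.06
Round up: n = 248.

248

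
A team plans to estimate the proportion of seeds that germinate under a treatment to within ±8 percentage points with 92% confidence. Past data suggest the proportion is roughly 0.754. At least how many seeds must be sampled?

89

For a proportion with margin E = 0.08 at 92% confidence, z = 1.751.
n = p̂(1−p̂)(z/E)² = 0.754 × 0.246 × (1.751/0.08)² = 88.86
Round up: n = 89.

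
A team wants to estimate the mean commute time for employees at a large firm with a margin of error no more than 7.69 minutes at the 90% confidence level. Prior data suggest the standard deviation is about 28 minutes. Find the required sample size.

n = 36

For a mean, the margin of error is E = z·σ/√n, so n = (zσ/E)².
At 90% confidence, z = 1.645.
n = (1.645 × 28 / 7.69)² = 35.88
Round up: n = 36.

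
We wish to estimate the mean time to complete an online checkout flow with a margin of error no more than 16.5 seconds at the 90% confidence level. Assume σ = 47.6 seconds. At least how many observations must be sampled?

For a mean, the margin of error is E = z·σ/√n, so n = (zσ/E)².
At 90% confidence, z = 1.645.
n = (1.645 × 47.6 / 16.5)² = 22.52
Round up: n = 23.

n = 23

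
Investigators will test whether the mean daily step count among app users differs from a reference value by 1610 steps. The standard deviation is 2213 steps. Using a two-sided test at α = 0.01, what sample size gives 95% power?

34

For a one-sample z-test, n = ((z_{α/2} + z_β)·σ/δ)².
z_{α/2} = 2.576 (two-sided α = 0.01); z_β = 1.645 (power 95% → β = 0.05).
n = (4.221 × 2213 / 1610)² = 33.66
Round up: n = 34.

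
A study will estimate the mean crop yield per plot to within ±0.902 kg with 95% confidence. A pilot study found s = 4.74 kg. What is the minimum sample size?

For a mean, the margin of error is E = z·σ/√n, so n = (zσ/E)².
At 95% confidence, z = 1.960.
n = (1.960 × 4.74 / 0.902)² = 106.09
Round up: n = 107.

n = 107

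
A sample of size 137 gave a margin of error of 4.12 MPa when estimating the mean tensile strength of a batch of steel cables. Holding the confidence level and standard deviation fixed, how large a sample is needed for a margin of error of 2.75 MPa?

308

Margin of error scales as 1/√n, so n₂ = n₁·(E₁/E₂)².
n₂ = 137 × (4.12/2.75)² = 137 × 2.245 = 307.56
Round up: n₂ = 308.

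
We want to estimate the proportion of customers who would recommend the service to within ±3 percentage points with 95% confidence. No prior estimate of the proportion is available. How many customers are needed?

1068

For a proportion with margin E = 0.03 at 95% confidence, z = 1.960.
With no prior estimate, use p = 0.5, which maximizes p(1−p) at 0.25.
n = 0.25 × (z/E)² = 0.25 × (1.960/0.03)² = 1067.11
Round up: n = 1068.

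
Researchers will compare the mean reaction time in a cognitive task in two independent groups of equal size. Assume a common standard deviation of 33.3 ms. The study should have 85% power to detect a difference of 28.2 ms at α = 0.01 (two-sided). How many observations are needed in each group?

For two equal groups, n per group = 2·((z_{α/2} + z_β)·σ/δ)².
z_{α/2} = 2.576; z_β = 1.036 (power 85%).
n = 2 × (3.612 × 33.3 / 28.2)² = 2 × 18.19 = 36.38
Round up: n = 37 per group.

37 per group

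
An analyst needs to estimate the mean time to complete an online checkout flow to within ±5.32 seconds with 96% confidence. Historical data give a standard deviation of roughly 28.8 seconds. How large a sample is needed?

124

For a mean, the margin of error is E = z·σ/√n, so n = (zσ/E)².
At 96% confidence, z = 2.054.
n = (2.054 × 28.8 / 5.32)² = 123.64
Round up: n = 124.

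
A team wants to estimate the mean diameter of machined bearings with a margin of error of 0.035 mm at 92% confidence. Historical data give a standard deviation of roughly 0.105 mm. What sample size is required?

n = 28

For a mean, the margin of error is E = z·σ/√n, so n = (zσ/E)².
At 92% confidence, z = 1.751.
n = (1.751 × 0.105 / 0.035)² = 27.59
Round up: n = 28.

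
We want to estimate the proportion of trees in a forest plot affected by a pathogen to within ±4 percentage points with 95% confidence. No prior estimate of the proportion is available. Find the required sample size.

For a proportion with margin E = 0.04 at 95% confidence, z = 1.960.
With no prior estimate, use p = 0.5, which maximizes p(1−p) at 0.25.
n = 0.25 × (z/E)² = 0.25 × (1.960/0.04)² = 600.25
Round up: n = 601.

601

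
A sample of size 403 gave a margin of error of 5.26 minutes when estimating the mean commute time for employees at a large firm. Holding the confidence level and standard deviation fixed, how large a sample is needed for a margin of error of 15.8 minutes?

Margin of error scales as 1/√n, so n₂ = n₁·(E₁/E₂)².
n₂ = 403 × (5.26/15.8)² = 403 × 0.1108 = 44.65
Round up: n₂ = 45.

45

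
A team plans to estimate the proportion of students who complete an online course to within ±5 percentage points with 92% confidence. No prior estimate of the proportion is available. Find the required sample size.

For a proportion with margin E = 0.05 at 92% confidence, z = 1.751.
With no prior estimate, use p = 0.5, which maximizes p(1−p) at 0.25.
n = 0.25 × (z/E)² = 0.25 × (1.751/0.05)² = 306.60
Round up: n = 307.

307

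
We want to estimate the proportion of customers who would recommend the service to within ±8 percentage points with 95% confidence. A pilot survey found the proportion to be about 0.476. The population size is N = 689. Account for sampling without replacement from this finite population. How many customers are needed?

124

For a proportion with margin E = 0.08 at 95% confidence, z = 1.960.
n = p̂(1−p̂)(z/E)² = 0.476 × 0.524 × (1.960/0.08)² = 149.72 — call this n₀.
Finite-population correction with N = 689: n = n₀ / (1 + (n₀−1)/N) = 149.72 / 1.216 = 123.12
Round up: n = 124.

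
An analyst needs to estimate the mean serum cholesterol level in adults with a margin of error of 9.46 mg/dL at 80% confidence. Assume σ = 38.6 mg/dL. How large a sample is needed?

28

For a mean, the margin of error is E = z·σ/√n, so n = (zσ/E)².
At 80% confidence, z = 1.282.
n = (1.282 × 38.6 / 9.46)² = 27.36
Round up: n = 28.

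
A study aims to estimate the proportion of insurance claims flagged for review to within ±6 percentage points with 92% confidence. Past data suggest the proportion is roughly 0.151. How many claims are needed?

For a proportion with margin E = 0.06 at 92% confidence, z = 1.751.
n = p̂(1−p̂)(z/E)² = 0.151 × 0.849 × (1.751/0.06)² = 109.18
Round up: n = 110.

110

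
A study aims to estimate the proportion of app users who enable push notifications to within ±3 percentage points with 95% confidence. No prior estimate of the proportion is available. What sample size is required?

n = 1068

For a proportion with margin E = 0.03 at 95% confidence, z = 1.960.
With no prior estimate, use p = 0.5, which maximizes p(1−p) at 0.25.
n = 0.25 × (z/E)² = 0.25 × (1.960/0.03)² = 1067.11
Round up: n = 1068.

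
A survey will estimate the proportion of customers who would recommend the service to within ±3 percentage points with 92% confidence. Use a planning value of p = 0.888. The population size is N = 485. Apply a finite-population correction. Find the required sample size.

200

For a proportion with margin E = 0.03 at 92% confidence, z = 1.751.
n = p̂(1−p̂)(z/E)² = 0.888 × 0.112 × (1.751/0.03)² = 338.81 — call this n₀.
Finite-population correction with N = 485: n = n₀ / (1 + (n₀−1)/N) = 338.81 / 1.697 = 199.65
Round up: n = 200.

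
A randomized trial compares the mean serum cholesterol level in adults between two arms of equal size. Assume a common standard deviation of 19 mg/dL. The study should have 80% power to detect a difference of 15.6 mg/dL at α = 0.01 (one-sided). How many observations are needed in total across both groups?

For two equal groups, n per group = 2·((z_α + z_β)·σ/δ)².
z_α = 2.326; z_β = 0.842 (power 80%).
n = 2 × (3.168 × 19 / 15.6)² = 2 × 14.89 = 29.78
Round up: n = 30 per group.
Total across both groups: 2 × 30 = 60.

60 total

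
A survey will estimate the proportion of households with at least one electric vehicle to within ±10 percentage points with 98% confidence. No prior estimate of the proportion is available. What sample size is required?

136

For a proportion with margin E = 0.1 at 98% confidence, z = 2.326.
With no prior estimate, use p = 0.5, which maximizes p(1−p) at 0.25.
n = 0.25 × (z/E)² = 0.25 × (2.326/0.1)² = 135.26
Round up: n = 136.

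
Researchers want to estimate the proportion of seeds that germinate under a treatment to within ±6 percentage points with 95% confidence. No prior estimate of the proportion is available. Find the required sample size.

For a proportion with margin E = 0.06 at 95% confidence, z = 1.960.
With no prior estimate, use p = 0.5, which maximizes p(1−p) at 0.25.
n = 0.25 × (z/E)² = 0.25 × (1.960/0.06)² = 266.78
Round up: n = 267.

n = 267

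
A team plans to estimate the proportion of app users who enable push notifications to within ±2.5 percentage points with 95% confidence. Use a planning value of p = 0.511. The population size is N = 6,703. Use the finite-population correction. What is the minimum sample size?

For a proportion with margin E = 0.025 at 95% confidence, z = 1.960.
n = p̂(1−p̂)(z/E)² = 0.511 × 0.489 × (1.960/0.025)² = 1535.90 — call this n₀.
Finite-population correction with N = 6,703: n = n₀ / (1 + (n₀−1)/N) = 1535.90 / 1.229 = 1249.72
Round up: n = 1250.

1250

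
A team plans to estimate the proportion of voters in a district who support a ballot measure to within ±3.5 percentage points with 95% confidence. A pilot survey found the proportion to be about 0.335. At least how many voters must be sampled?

For a proportion with margin E = 0.035 at 95% confidence, z = 1.960.
n = p̂(1−p̂)(z/E)² = 0.335 × 0.665 × (1.960/0.035)² = 698.62
Round up: n = 699.

n = 699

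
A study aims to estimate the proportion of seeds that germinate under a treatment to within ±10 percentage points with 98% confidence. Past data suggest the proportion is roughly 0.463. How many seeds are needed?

For a proportion with margin E = 0.1 at 98% confidence, z = 2.326.
n = p̂(1−p̂)(z/E)² = 0.463 × 0.537 × (2.326/0.1)² = 134.52
Round up: n = 135.

135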